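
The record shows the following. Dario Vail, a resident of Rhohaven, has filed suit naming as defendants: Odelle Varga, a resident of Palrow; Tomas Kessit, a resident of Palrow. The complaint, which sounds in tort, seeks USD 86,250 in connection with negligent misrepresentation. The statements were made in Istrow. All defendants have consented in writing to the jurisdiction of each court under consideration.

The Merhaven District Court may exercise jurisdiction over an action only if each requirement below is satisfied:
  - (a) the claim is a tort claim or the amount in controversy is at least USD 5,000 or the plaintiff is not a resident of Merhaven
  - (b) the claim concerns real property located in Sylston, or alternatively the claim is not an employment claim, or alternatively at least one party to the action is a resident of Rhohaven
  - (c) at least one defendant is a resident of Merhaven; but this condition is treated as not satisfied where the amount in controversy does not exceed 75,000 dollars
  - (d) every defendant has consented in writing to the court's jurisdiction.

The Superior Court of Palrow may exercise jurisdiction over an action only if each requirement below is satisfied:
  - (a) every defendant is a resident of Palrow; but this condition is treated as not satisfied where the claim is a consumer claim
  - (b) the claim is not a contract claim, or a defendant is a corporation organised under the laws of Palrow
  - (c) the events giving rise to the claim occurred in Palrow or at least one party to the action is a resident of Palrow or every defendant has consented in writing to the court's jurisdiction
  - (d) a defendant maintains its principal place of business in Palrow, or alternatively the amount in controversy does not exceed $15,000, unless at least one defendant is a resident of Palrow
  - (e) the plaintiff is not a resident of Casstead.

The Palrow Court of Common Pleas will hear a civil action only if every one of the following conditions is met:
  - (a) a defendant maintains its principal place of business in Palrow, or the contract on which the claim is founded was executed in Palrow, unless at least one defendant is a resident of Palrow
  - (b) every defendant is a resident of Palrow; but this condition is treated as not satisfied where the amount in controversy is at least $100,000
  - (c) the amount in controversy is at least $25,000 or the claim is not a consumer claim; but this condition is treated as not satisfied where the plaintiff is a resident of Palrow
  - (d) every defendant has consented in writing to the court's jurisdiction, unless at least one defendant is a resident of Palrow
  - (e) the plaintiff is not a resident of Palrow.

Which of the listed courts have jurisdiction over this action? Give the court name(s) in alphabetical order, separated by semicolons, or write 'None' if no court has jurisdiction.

the Palrow Court of Common Pleas; the Superior Court of Palrow

The Merhaven District Court:
  (a) The claim is a tort claim, so this disjunct is met. Met.
  (b) The claim is a tort claim, not an employment claim, which satisfies one of the alternatives. Condition met.
  (c) No defendant resides in Merhaven (they reside in Palrow, Palrow). Not met.
  (d) Every defendant has filed written consent. Satisfied.
  → Not every requirement is met — no jurisdiction.
The Superior Court of Palrow:
  (a) The defendants reside as follows — Odelle Varga in Palrow, Tomas Kessit in Palrow — all in Palrow. The exception is not triggered, since the claim is a tort claim, not a consumer claim. Satisfied.
  (b) The claim is a tort claim, not a contract claim, so this disjunct is met. Met.
  (c) Odelle Varga resides in Palrow, so this disjunct is met. Satisfied.
  (d) No defendant is a corporation; the amount in controversy is 86,250 dollars, above the USD 15,000 ceiling — every alternative fails. But Odelle Varga resides in Palrow, and the 'unless' clause therefore excuses the requirement. Condition met.
  (e) The plaintiff resides in Rhohaven, which is not Casstead. Satisfied.
  → All conditions met; jurisdiction exists.
The Palrow Court of Common Pleas:
  (a) No defendant is a corporation; no contract (and hence no place of execution) is alleged — every alternative fails. The proviso rescues it, though: Odelle Varga resides in Palrow. Condition met.
  (b) The defendants reside as follows — Odelle Varga in Palrow, Tomas Kessit in Palrow — all in Palrow. And the carve-out is inapplicable — the amount in controversy is $86,250, below the 100,000 dollars floor. Met.
  (c) The amount in controversy is USD 86,250, which meets the 25,000 dollars floor, so one alternative holds. The carve-out does not apply: the plaintiff resides in Rhohaven, not Palrow. Condition met.
  (d) Every defendant has filed written consent. Satisfied.
  (e) The plaintiff resides in Rhohaven, which is not Palrow. Condition met.
  → Every requirement is satisfied — jurisdiction.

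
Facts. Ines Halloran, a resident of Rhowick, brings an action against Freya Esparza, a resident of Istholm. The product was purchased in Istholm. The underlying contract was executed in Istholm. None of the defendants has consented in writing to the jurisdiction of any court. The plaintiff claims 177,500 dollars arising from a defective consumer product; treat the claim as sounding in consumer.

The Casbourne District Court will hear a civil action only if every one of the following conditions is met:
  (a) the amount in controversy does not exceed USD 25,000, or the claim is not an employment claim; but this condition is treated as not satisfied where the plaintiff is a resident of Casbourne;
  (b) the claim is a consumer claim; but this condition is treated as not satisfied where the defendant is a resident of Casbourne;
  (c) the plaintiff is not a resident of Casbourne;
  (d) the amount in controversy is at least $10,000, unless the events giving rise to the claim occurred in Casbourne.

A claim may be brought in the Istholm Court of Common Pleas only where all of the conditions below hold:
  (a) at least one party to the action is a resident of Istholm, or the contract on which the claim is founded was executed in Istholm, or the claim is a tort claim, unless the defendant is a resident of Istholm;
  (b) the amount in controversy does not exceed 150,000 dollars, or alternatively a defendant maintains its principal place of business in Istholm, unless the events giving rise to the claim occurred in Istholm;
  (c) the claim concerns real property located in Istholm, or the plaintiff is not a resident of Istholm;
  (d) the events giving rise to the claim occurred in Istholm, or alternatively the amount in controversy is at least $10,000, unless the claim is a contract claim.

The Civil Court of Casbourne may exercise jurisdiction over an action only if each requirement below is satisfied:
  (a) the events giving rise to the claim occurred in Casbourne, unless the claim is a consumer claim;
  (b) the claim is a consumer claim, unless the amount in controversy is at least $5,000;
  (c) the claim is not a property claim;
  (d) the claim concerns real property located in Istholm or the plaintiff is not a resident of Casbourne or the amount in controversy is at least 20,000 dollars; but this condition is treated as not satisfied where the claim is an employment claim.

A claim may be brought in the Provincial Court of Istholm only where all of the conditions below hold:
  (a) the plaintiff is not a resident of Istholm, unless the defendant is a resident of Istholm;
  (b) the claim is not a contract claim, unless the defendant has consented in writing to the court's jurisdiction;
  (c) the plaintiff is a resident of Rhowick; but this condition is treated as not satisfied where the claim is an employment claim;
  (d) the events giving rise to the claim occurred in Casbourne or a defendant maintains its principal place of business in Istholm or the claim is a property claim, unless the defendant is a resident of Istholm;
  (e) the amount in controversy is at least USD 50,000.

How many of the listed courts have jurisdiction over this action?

4

The Casbourne District Court:
  (a) The claim is a consumer claim, not an employment claim, so one alternative holds. And the carve-out is inapplicable — the plaintiff resides in Rhowick, not Casbourne. Condition met.
  (b) The claim is a consumer claim. The exception is not triggered, since the defendant resides in Istholm, not Casbourne. Condition met.
  (c) The plaintiff resides in Rhowick, which is not Casbourne. Satisfied.
  (d) The amount in controversy is USD 177,500, which meets the USD 10,000 floor. Satisfied.
  → All conditions met; jurisdiction exists.
The Istholm Court of Common Pleas:
  (a) Freya Esparza resides in Istholm, so one alternative holds. Condition met.
  (b) The amount in controversy is 177,500 dollars, above the $150,000 ceiling; no defendant is a corporation — every alternative fails. But the operative events occurred in Istholm, and the 'unless' clause therefore excuses the requirement. Condition met.
  (c) The plaintiff resides in Rhowick, which is not Istholm, so this disjunct is met. Satisfied.
  (d) The operative events occurred in Istholm — that alternative is enough. Met.
  → The court has jurisdiction.
The Civil Court of Casbourne:
  (a) The operative events occurred in Istholm, not Casbourne. The proviso rescues it, though: the claim is a consumer claim. Condition met.
  (b) The claim is a consumer claim. Met.
  (c) The claim is a consumer claim, not a property claim. Met.
  (d) The plaintiff resides in Rhowick, which is not Casbourne, so one alternative holds. The carve-out does not apply: the claim is a consumer claim, not an employment claim. Satisfied.
  → The court has jurisdiction.
The Provincial Court of Istholm:
  (a) The plaintiff resides in Rhowick, which is not Istholm. Condition met.
  (b) The claim is a consumer claim, not a contract claim. Condition met.
  (c) The plaintiff resides in Rhowick. The exception is not triggered, since the claim is a consumer claim, not an employment claim. Met.
  (d) The operative events occurred in Istholm, not Casbourne; no defendant is a corporation; the claim is a consumer claim, not a property claim — none of the alternatives is met. The proviso rescues it, though: the defendant resides in Istholm. Condition met.
  (e) The amount in controversy is USD 177,500, which meets the $50,000 floor. Condition met.
  → Jurisdiction lies.
Courts with jurisdiction: the Casbourne District Court, the Istholm Court of Common Pleas, the Civil Court of Casbourne, the Provincial Court of Istholm — 4 in total.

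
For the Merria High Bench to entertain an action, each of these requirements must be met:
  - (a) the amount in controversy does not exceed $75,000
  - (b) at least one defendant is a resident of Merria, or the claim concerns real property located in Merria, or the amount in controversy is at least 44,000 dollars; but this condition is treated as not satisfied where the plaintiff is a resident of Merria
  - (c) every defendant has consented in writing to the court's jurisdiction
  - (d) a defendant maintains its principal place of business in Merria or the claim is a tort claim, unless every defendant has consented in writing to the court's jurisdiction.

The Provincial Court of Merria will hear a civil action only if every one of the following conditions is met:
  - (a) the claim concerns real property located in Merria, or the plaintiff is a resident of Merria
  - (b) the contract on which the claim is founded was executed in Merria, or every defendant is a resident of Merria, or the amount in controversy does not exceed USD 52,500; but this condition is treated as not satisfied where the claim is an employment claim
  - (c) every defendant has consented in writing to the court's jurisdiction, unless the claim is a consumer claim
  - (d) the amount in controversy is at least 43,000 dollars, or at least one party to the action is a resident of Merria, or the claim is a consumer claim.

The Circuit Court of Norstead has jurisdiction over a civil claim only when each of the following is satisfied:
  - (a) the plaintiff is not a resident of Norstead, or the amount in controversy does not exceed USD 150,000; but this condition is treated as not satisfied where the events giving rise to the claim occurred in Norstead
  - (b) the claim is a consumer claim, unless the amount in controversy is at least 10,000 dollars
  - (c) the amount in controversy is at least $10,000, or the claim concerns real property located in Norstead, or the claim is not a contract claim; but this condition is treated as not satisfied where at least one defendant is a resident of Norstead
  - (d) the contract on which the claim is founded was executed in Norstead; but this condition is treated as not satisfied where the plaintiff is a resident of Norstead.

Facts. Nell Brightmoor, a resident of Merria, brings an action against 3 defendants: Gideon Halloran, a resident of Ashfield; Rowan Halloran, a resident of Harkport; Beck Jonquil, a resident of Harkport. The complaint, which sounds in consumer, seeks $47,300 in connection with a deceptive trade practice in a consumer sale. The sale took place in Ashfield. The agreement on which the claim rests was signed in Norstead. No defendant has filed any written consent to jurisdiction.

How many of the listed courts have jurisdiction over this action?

The Merria High Bench:
  (a) The amount in controversy is USD 47,300, within the USD 75,000 ceiling. Condition met.
  (b) The amount in controversy is USD 47,300, which meets the USD 44,000 floor — that alternative is enough. But the carve-out bites: the plaintiff resides in Merria. Fails.
  (c) No such written consent has been filed. Fails.
  (d) No defendant is a corporation; the claim is a consumer claim, not a tort claim — none of the alternatives is met. And no such written consent has been filed, so the proviso does not save it. Condition not met.
  → At least one condition fails; no jurisdiction.
The Provincial Court of Merria:
  (a) The plaintiff resides in Merria, so this disjunct is met. Condition met.
  (b) The amount in controversy is $47,300, within the $52,500 ceiling, so this disjunct is met. The exception is not triggered, since the claim is a consumer claim, not an employment claim. Met.
  (c) No such written consent has been filed. The proviso rescues it, though: the claim is a consumer claim. Met.
  (d) The amount in controversy is $47,300, which meets the 43,000 dollars floor — that alternative is enough. Condition met.
  → The court has jurisdiction.
The Circuit Court of Norstead:
  (a) The plaintiff resides in Merria, which is not Norstead, so one alternative holds. The exception is not triggered, since the operative events occurred in Ashfield, not Norstead. Satisfied.
  (b) The claim is a consumer claim. Met.
  (c) The amount in controversy is $47,300, which meets the $10,000 floor, so this disjunct is met. The carve-out does not apply: no defendant resides in Norstead (they reside in Ashfield, Harkport, Harkport). Met.
  (d) The contract was executed in Norstead. The exception is not triggered, since the plaintiff resides in Merria, not Norstead. Met.
  → All conditions met; jurisdiction exists.
Courts with jurisdiction: the Provincial Court of Merria, the Circuit Court of Norstead — 2 in total.

2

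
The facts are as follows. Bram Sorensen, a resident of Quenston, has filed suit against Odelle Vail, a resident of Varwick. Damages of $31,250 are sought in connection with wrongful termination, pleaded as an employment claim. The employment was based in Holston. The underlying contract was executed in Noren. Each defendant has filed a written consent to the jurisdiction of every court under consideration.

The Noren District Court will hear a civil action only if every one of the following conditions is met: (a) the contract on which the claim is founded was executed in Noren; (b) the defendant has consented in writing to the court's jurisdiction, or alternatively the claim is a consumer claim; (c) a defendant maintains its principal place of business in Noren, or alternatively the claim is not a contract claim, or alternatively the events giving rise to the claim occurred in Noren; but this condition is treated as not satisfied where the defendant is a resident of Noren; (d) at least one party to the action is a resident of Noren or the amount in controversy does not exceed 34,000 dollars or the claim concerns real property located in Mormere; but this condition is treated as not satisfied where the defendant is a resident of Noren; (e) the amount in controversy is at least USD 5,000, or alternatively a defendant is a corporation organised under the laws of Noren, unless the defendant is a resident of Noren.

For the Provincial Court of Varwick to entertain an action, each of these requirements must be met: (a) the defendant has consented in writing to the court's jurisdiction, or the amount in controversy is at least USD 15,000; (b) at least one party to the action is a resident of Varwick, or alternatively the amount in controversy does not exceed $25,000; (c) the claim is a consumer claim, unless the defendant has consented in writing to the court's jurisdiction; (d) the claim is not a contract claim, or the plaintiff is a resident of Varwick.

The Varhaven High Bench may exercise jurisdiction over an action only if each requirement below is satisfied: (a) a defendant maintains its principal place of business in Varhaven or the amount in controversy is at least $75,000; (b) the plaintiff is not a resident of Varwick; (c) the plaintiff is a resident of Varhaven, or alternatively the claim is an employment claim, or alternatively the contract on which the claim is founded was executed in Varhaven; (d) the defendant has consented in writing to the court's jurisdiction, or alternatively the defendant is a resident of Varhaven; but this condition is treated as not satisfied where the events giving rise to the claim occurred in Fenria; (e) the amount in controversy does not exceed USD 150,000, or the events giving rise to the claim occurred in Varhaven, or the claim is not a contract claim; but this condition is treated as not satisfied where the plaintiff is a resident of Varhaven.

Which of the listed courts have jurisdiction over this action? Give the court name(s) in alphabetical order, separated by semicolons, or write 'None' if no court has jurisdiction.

the Noren District Court; the Provincial Court of Varwick

The Noren District Court:
  (a) The contract was executed in Noren. Satisfied.
  (b) Every defendant has filed written consent, so one alternative holds. Condition met.
  (c) The claim is an employment claim, not a contract claim, which satisfies one of the alternatives. The carve-out does not apply: the defendant resides in Varwick, not Noren. Met.
  (d) The amount in controversy is USD 31,250, within the $34,000 ceiling, which satisfies one of the alternatives. The exception is not triggered, since the defendant resides in Varwick, not Noren. Met.
  (e) The amount in controversy is $31,250, which meets the $5,000 floor, so this disjunct is met. Satisfied.
  → The court has jurisdiction.
The Provincial Court of Varwick:
  (a) Every defendant has filed written consent — that alternative is enough. Condition met.
  (b) Odelle Vail resides in Varwick, so one alternative holds. Condition met.
  (c) The claim is an employment claim, not a consumer claim. However, every defendant has filed written consent, so the 'unless' proviso supplies this condition. Met.
  (d) The claim is an employment claim, not a contract claim, so one alternative holds. Condition met.
  → Jurisdiction lies.
The Varhaven High Bench:
  (a) No defendant is a corporation; the amount in controversy is USD 31,250, below the 75,000 dollars floor — every alternative fails. Not met.
  (b) The plaintiff resides in Quenston, which is not Varwick. Condition met.
  (c) The claim is an employment claim, so this disjunct is met. Met.
  (d) Every defendant has filed written consent, which satisfies one of the alternatives. The exception is not triggered, since the operative events occurred in Holston, not Fenria. Met.
  (e) The amount in controversy is USD 31,250, within the 150,000 dollars ceiling, so this disjunct is met. The exception is not triggered, since the plaintiff resides in Quenston, not Varhaven. Met.
  → Not every requirement is met — no jurisdiction.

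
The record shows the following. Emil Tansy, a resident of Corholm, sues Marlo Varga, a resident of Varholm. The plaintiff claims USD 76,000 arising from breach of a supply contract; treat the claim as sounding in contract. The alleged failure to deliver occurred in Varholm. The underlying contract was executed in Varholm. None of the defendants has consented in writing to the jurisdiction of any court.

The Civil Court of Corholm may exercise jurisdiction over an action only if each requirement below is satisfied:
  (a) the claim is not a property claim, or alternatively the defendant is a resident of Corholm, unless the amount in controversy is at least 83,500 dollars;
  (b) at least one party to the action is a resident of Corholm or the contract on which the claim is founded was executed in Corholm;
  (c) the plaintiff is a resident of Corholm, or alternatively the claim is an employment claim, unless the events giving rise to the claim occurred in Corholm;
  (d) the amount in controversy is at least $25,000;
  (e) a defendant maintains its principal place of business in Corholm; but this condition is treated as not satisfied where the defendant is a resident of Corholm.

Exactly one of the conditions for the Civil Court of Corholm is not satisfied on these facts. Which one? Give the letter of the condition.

(e)

The Civil Court of Corholm:
  (a) The claim is a contract claim, not a property claim, so this disjunct is met. Condition met.
  (b) Emil Tansy resides in Corholm, so one alternative holds. Condition met.
  (c) The plaintiff resides in Corholm, which satisfies one of the alternatives. Satisfied.
  (d) The amount in controversy is USD 76,000, which meets the 25,000 dollars floor. Met.
  (e) No defendant is a corporation. Condition not met.
Only condition (e) fails.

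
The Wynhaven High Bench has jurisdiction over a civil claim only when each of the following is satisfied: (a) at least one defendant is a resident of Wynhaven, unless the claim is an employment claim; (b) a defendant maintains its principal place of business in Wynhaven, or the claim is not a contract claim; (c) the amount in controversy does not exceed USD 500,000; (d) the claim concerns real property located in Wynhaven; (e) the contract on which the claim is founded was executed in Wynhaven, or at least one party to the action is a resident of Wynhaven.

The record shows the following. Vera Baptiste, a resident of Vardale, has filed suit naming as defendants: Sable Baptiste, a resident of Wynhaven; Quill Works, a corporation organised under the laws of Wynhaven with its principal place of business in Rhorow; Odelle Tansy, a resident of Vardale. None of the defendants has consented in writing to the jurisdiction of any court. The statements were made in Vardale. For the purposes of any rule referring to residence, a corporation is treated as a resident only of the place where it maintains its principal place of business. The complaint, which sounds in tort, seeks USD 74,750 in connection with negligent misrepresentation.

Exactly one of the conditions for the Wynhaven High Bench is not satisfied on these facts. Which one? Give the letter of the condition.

The Wynhaven High Bench:
  (a) Sable Baptiste resides in Wynhaven. Condition met.
  (b) The claim is a tort claim, not a contract claim, so this disjunct is met. Met.
  (c) The amount in controversy is 74,750 dollars, within the $500,000 ceiling. Met.
  (d) The claim does not concern real property. Condition not met.
  (e) Sable Baptiste resides in Wynhaven, which satisfies one of the alternatives. Met.
Only condition (d) fails.

(d)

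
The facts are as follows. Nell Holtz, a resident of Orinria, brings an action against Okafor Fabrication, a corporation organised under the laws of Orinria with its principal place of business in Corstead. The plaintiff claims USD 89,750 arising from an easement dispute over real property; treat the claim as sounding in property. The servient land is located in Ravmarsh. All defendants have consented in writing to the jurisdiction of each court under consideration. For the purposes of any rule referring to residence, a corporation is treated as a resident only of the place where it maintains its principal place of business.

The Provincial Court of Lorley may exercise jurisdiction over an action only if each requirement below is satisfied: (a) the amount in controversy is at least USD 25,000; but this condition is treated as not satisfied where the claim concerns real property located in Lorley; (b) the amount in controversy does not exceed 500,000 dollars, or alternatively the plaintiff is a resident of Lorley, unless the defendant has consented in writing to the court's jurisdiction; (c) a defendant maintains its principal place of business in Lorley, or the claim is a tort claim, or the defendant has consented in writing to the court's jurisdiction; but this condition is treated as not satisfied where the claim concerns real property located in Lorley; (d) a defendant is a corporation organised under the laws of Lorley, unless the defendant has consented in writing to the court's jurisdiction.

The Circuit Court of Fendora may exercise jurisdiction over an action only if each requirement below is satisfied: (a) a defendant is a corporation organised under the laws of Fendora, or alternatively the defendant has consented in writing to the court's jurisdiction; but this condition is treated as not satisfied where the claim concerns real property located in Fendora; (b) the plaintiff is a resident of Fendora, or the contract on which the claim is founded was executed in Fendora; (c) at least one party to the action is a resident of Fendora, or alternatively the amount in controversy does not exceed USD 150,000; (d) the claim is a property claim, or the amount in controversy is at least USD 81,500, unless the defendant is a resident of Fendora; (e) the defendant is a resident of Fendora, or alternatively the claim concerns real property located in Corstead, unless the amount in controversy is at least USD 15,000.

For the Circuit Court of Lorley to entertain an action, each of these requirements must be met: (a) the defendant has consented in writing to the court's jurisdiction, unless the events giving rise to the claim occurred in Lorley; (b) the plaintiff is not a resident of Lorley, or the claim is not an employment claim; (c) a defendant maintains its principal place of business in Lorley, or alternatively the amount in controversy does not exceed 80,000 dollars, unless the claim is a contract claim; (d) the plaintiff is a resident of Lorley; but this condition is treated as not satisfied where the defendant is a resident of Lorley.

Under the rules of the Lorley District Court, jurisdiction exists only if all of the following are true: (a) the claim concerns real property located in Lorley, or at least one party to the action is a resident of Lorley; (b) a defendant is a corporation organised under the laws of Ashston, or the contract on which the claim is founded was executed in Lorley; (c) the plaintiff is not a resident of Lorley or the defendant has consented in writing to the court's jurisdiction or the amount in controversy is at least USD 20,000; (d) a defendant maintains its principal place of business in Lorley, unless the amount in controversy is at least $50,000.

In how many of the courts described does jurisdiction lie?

The Provincial Court of Lorley:
  (a) The amount in controversy is 89,750 dollars, which meets the USD 25,000 floor. The exception is not triggered, since the property lies in Ravmarsh, not Lorley. Met.
  (b) The amount in controversy is 89,750 dollars, within the 500,000 dollars ceiling — that alternative is enough. Condition met.
  (c) Every defendant has filed written consent, so this disjunct is met. The carve-out does not apply: the property lies in Ravmarsh, not Lorley. Condition met.
  (d) The corporate defendant(s) are organised in Orinria, not Lorley. However, every defendant has filed written consent, so the 'unless' proviso supplies this condition. Met.
  → Jurisdiction lies.
The Circuit Court of Fendora:
  (a) Every defendant has filed written consent, so this disjunct is met. The carve-out does not apply: the property lies in Ravmarsh, not Fendora. Condition met.
  (b) The plaintiff resides in Orinria, not Fendora; no contract (and hence no place of execution) is alleged — every alternative fails. Condition not met.
  (c) The amount in controversy is $89,750, within the 150,000 dollars ceiling, so one alternative holds. Condition met.
  (d) The claim is a property claim, so one alternative holds. Condition met.
  (e) The defendant resides in Corstead, not Fendora; the property lies in Ravmarsh, not Corstead — every alternative fails. But the amount in controversy is $89,750, which meets the USD 15,000 floor, and the 'unless' clause therefore excuses the requirement. Satisfied.
  → Not every requirement is met — no jurisdiction.
The Circuit Court of Lorley:
  (a) Every defendant has filed written consent. Satisfied.
  (b) The plaintiff resides in Orinria, which is not Lorley, so this disjunct is met. Met.
  (c) The corporate defendant(s) have their principal place of business in Corstead, not Lorley; the amount in controversy is 89,750 dollars, above the 80,000 dollars ceiling — none of the alternatives is met. The proviso offers no rescue either, since the claim is a property claim, not a contract claim. Not met.
  (d) The plaintiff resides in Orinria, not Lorley. Fails.
  → The court lacks jurisdiction.
The Lorley District Court:
  (a) The property lies in Ravmarsh, not Lorley; no party resides in Lorley — every alternative fails. Not met.
  (b) The corporate defendant(s) are organised in Orinria, not Ashston; no contract (and hence no place of execution) is alleged — no alternative holds. Condition not met.
  (c) The plaintiff resides in Orinria, which is not Lorley — that alternative is enough. Satisfied.
  (d) The corporate defendant(s) have their principal place of business in Corstead, not Lorley. However, the amount in controversy is $89,750, which meets the 50,000 dollars floor, so the 'unless' proviso supplies this condition. Condition met.
  → No jurisdiction.
Courts with jurisdiction: the Provincial Court of Lorley — 1 in total.

1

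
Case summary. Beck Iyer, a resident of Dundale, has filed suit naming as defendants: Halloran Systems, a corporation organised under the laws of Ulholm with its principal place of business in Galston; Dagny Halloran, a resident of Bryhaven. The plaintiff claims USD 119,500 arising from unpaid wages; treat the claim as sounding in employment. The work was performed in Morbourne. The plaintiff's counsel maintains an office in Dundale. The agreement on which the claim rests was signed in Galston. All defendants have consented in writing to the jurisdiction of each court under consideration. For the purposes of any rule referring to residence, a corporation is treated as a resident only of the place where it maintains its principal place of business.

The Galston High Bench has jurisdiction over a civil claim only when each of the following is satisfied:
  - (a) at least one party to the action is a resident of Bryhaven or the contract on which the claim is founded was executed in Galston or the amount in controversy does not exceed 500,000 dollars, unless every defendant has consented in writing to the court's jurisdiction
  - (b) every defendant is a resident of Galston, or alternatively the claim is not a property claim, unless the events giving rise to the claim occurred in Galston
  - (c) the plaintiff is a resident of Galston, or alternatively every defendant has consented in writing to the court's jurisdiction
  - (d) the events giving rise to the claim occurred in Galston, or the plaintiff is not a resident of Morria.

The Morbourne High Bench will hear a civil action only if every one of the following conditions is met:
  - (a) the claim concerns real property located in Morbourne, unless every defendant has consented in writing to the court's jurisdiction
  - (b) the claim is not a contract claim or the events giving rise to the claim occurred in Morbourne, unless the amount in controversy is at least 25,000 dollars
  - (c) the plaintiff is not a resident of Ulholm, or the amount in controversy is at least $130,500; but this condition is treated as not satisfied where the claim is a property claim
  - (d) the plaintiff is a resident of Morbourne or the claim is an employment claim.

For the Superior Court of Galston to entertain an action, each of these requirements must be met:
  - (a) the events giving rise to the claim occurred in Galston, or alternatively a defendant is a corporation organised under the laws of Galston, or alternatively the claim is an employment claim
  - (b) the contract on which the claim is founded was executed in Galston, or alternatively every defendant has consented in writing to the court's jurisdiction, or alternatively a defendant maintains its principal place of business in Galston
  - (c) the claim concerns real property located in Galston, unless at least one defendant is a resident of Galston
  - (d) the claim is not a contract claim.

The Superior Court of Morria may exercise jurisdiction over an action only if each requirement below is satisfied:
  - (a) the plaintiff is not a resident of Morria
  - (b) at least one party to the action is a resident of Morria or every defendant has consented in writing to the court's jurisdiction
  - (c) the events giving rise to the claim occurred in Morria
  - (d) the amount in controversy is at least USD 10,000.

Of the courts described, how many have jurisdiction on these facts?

The Galston High Bench:
  (a) Dagny Halloran resides in Bryhaven, so one alternative holds. Satisfied.
  (b) The claim is an employment claim, not a property claim — that alternative is enough. Condition met.
  (c) Every defendant has filed written consent, which satisfies one of the alternatives. Satisfied.
  (d) The plaintiff resides in Dundale, which is not Morria, which satisfies one of the alternatives. Satisfied.
  → All conditions met; jurisdiction exists.
The Morbourne High Bench:
  (a) The claim does not concern real property. But every defendant has filed written consent, and the 'unless' clause therefore excuses the requirement. Satisfied.
  (b) The claim is an employment claim, not a contract claim, which satisfies one of the alternatives. Met.
  (c) The plaintiff resides in Dundale, which is not Ulholm, which satisfies one of the alternatives. The carve-out does not apply: the claim is an employment claim, not a property claim. Met.
  (d) The claim is an employment claim, which satisfies one of the alternatives. Condition met.
  → Jurisdiction lies.
The Superior Court of Galston:
  (a) The claim is an employment claim, so one alternative holds. Met.
  (b) The contract was executed in Galston, so this disjunct is met. Met.
  (c) The claim does not concern real property. But Halloran Systems resides in Galston, and the 'unless' clause therefore excuses the requirement. Condition met.
  (d) The claim is an employment claim, not a contract claim. Met.
  → Every requirement is satisfied — jurisdiction.
The Superior Court of Morria:
  (a) The plaintiff resides in Dundale, which is not Morria. Condition met.
  (b) Every defendant has filed written consent, so this disjunct is met. Met.
  (c) The operative events occurred in Morbourne, not Morria. Not met.
  (d) The amount in controversy is $119,500, which meets the USD 10,000 floor. Met.
  → Not every requirement is met — no jurisdiction.
Courts with jurisdiction: the Galston High Bench, the Morbourne High Bench, the Superior Court of Galston — 3 in total.

3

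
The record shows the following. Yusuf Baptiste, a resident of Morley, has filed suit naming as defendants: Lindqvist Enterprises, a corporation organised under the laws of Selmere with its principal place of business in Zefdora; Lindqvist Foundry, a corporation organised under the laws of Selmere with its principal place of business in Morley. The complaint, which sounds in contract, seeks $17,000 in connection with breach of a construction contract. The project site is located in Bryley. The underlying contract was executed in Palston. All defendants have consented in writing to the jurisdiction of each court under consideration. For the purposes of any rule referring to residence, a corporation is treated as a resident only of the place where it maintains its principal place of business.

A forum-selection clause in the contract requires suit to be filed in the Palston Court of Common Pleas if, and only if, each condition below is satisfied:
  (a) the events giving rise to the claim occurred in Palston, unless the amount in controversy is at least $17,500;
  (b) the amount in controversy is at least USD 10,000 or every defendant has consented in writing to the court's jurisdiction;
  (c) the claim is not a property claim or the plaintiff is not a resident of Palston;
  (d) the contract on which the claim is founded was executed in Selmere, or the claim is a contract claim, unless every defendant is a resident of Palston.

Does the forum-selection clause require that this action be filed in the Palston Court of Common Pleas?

No

The Palston Court of Common Pleas:
  (a) The operative events occurred in Bryley, not Palston. Nor does the 'unless' clause help: the amount in controversy is $17,000, below the 17,500 dollars floor. Fails.
  (b) The amount in controversy is 17,000 dollars, which meets the $10,000 floor, which satisfies one of the alternatives. Satisfied.
  (c) The claim is a contract claim, not a property claim, which satisfies one of the alternatives. Condition met.
  (d) The claim is a contract claim, so this disjunct is met. Satisfied.
  → Forum clause is not triggered.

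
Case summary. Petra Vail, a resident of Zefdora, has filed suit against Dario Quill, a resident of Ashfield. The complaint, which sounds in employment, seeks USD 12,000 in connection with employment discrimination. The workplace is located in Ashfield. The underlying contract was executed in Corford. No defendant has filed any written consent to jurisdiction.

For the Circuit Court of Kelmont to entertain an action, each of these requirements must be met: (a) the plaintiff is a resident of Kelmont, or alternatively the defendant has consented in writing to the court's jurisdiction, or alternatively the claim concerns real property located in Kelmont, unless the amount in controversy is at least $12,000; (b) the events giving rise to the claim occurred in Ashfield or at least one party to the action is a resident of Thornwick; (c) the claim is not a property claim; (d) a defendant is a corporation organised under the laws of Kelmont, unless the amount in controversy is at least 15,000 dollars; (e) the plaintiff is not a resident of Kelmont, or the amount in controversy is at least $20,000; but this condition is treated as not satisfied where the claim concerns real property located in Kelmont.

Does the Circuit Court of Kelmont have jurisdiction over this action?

The Circuit Court of Kelmont:
  (a) The plaintiff resides in Zefdora, not Kelmont; no such written consent has been filed; the claim does not concern real property — none of the alternatives is met. The proviso rescues it, though: the amount in controversy is 12,000 dollars, which meets the $12,000 floor. Satisfied.
  (b) The operative events occurred in Ashfield, so this disjunct is met. Condition met.
  (c) The claim is an employment claim, not a property claim. Met.
  (d) No defendant is a corporation. Nor does the 'unless' clause help: the amount in controversy is USD 12,000, below the USD 15,000 floor. Condition not met.
  (e) The plaintiff resides in Zefdora, which is not Kelmont, so this disjunct is met. The carve-out does not apply: the claim does not concern real property. Met.
  → The court lacks jurisdiction.

No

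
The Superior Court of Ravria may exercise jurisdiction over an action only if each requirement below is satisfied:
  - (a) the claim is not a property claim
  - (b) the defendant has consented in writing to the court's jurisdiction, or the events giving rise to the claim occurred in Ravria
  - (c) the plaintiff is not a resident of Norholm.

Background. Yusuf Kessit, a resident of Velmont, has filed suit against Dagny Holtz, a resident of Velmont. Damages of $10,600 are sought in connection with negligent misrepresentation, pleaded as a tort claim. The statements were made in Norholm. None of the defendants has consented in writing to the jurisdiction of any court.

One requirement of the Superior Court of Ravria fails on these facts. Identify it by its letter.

(b)

The Superior Court of Ravria:
  (a) The claim is a tort claim, not a property claim. Condition met.
  (b) No such written consent has been filed; the operative events occurred in Norholm, not Ravria — none of the alternatives is met. Not satisfied.
  (c) The plaintiff resides in Velmont, which is not Norholm. Condition met.
Only condition (b) fails.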